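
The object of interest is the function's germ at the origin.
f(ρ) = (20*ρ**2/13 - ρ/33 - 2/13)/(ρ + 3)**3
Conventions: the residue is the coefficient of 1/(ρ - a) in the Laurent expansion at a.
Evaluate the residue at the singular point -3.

The residue is 20/13.

At the order-3 pole -3 set g(ρ) = (ρ - (-3))^3*f(ρ) = 20*ρ**2/13 - ρ/33 - 2/13.
Order-3 pole: residue = g''(a)/2; g''(-3) = 40/13, so the residue is 20/13.


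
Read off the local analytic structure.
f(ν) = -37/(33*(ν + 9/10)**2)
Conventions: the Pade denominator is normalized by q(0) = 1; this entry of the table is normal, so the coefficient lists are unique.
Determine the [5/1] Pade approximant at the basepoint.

The Pade approximant has numerator coefficients [-3700/2673, 92500/72171, -740000/649539, 1850000/1948617, -37000000/52612659, 185000000/473513931]; denominator coefficients [1, 35/27].

Taylor coefficients needed (expand at 0): a_0 = -3700/2673, a_1 = 74000/24057, a_2 = -370000/72171, a_3 = 14800000/1948617, a_4 = -185000000/17537553, a_5 = 740000000/52612659, a_6 = -25900000000/1420541793.
Write the denominator as Q(ν) = 1 + q1*ν. Requiring Q*f - P = O(ν^7) with deg P <= 5 kills the coefficients of ν^6..ν^6 in Q*f:
  ν^6: a_6 + q1*a_5 = 0, i.e. -25900000000/1420541793 + (740000000/52612659)*q1 = 0.
Solving this linear system: q1 = 35/27.
The numerator is Q*f truncated at degree 5: P0 = a_0 = -3700/2673; P1 = a_1 + q1*a_0 = 92500/72171; P2 = a_2 + q1*a_1 = -740000/649539; P3 = a_3 + q1*a_2 = 1850000/1948617; P4 = a_4 + q1*a_3 = -37000000/52612659; P5 = a_5 + q1*a_4 = 185000000/473513931.


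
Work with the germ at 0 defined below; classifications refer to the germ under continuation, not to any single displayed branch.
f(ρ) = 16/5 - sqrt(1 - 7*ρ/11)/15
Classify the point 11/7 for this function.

The term (-1/15)*sqrt(1 - ρ/(11/7)) has argument 1 - 11/7/(11/7) = 0 at 11/7: a square-root (algebraic, two-sheeted) branch point; the remaining terms are analytic or single-valued there.

The point is an algebraic (square-root) branch point.


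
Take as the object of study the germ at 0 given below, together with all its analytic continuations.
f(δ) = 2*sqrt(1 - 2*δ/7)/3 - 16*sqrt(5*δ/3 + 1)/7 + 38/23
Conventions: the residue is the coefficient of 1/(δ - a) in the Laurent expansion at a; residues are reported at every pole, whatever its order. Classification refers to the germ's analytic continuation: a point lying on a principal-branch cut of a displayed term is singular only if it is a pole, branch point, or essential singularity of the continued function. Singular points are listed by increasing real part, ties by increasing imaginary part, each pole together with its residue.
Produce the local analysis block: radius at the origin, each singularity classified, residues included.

Radius of convergence at 0: 3/5.
At -3/5: an algebraic (square-root) branch point.
At 7/2: an algebraic (square-root) branch point.

Branch term (-16/7)*sqrt(1 - δ/(-3/5)): its argument vanishes at δ = -3/5, a square-root branch point, modulus 3/5.
Branch term (2/3)*sqrt(1 - δ/(7/2)): its argument vanishes at δ = 7/2, a square-root branch point, modulus 7/2.
The radius of convergence is the smallest modulus among the singular points: 3/5.
List the singular points by increasing real part (a conjugate pair: the negative imaginary part first).


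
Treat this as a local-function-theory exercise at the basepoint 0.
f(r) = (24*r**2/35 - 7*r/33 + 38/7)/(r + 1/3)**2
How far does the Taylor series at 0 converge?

The radius of convergence is 1/3.

Denominator factor (r + 1/3)^2: pole of order 2 at -1/3, modulus 1/3.
The radius of convergence is the smallest modulus among the singular points: 1/3.


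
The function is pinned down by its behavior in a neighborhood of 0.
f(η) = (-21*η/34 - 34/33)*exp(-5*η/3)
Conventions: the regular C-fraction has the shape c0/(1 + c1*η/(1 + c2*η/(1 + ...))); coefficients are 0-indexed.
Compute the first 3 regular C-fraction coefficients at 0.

The regular C-fraction coefficients are [-34/33, 3701/3468, -9009821/12835068].

Taylor coefficients (expand at 0): a_0 = -34/33, a_1 = 3701/3366, a_2 = -4055/10098.
c0 = a_0 = -34/33. Peel one level at a time: if S = 1 + c*η/S' with S'(0) = 1, then c is the η-coefficient of S and S' = c*η/(S - 1).
S_1 = c0/f = 1 + (3701/3468)*η + (9009821/12027024)*η^2 + ...; c1 = 3701/3468.
S_2 = c1*η/(S_1 - 1) = 1 + (-9009821/12835068)*η + ...; c2 = -9009821/12835068.


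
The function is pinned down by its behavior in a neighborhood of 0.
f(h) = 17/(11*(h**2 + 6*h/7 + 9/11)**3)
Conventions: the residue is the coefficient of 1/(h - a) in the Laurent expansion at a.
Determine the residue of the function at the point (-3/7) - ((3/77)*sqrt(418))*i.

The residue is ((3142909/71114112)*sqrt(418))*i.

The factor h**2 + 6*h/7 + 9/11 splits as (h - a)(h - a') with a = (-3/7) - ((3/77)*sqrt(418))*i, a' = (-3/7) + ((3/77)*sqrt(418))*i. At the order-3 pole a set g(h) = (h - a)^3*f(h) = [17/11] / (h - a')^3.
Order-3 pole: residue = g''(a)/2; g''((-3/7) - ((3/77)*sqrt(418))*i) = ((3142909/35557056)*sqrt(418))*i, so the residue is ((3142909/71114112)*sqrt(418))*i.


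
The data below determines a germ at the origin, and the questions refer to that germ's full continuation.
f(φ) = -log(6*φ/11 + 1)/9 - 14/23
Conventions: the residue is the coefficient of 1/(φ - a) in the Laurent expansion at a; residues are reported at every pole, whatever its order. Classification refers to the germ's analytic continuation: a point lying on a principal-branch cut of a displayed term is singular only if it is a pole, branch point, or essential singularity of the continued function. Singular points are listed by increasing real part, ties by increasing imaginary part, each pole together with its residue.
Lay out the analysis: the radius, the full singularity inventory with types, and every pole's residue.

Radius of convergence at 0: 11/6.
At -11/6: a logarithmic branch point.

Branch term (-1/9)*log(1 - φ/(-11/6)): its argument vanishes at φ = -11/6, a logarithmic branch point, modulus 11/6.
The radius of convergence is the smallest modulus among the singular points: 11/6.


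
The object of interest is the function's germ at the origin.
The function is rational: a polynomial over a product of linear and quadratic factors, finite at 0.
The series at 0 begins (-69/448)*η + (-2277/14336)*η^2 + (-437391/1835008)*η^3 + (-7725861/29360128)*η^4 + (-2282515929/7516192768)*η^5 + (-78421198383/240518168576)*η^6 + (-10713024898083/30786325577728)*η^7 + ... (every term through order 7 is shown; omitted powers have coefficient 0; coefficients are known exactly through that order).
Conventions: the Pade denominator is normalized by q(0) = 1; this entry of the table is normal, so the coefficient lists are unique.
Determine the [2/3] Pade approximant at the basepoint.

Taylor coefficients needed (read off): a_0 = 0, a_1 = -69/448, a_2 = -2277/14336, a_3 = -437391/1835008, a_4 = -7725861/29360128, a_5 = -2282515929/7516192768.
Write the denominator as Q(η) = 1 + q1*η + q2*η^2 + q3*η^3. Requiring Q*f - P = O(η^6) with deg P <= 2 kills the coefficients of η^3..η^5 in Q*f:
  η^3: a_3 + q1*a_2 + q2*a_1 + q3*a_0 = 0, i.e. -437391/1835008 + (-2277/14336)*q1 + (-69/448)*q2 + (0)*q3 = 0.
  η^4: a_4 + q1*a_3 + q2*a_2 + q3*a_1 = 0, i.e. -7725861/29360128 + (-437391/1835008)*q1 + (-2277/14336)*q2 + (-69/448)*q3 = 0.
  η^5: a_5 + q1*a_4 + q2*a_3 + q3*a_2 = 0, i.e. -2282515929/7516192768 + (-7725861/29360128)*q1 + (-437391/1835008)*q2 + (-2277/14336)*q3 = 0.
Solving this linear system: q1 = -491/352, q2 = -447/4096, q3 = 6339/11264.
The numerator is Q*f truncated at degree 2: P0 = a_0 = 0; P1 = a_1 + q1*a_0 = -69/448; P2 = a_2 + q1*a_1 + q2*a_0 = 69/1232.

The Pade approximant has numerator coefficients [0, -69/448, 69/1232]; denominator coefficients [1, -491/352, -447/4096, 6339/11264].


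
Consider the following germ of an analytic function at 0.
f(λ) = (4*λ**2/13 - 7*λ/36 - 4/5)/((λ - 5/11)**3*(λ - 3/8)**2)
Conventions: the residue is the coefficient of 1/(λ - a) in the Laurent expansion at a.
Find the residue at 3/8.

The residue is 87216149504/1404585.

At the order-2 pole 3/8 set g(λ) = (λ - (3/8))^2*f(λ) = (4*λ**2/13 - 7*λ/36 - 4/5)/(λ - 5/11)**3.
Order-2 pole: residue = g'(a); g'(3/8) = 87216149504/1404585, so the residue is 87216149504/1404585.


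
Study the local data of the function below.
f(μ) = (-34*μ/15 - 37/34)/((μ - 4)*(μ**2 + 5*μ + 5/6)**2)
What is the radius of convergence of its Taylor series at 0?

The radius of convergence is 5/2 - (1/6)*sqrt(195).

Denominator factor (μ - 4): pole of order 1 at 4, modulus 4.
Denominator factor (μ**2 + 5*μ + 5/6)^2: discriminant 65/3, real irrational roots -5/2 + (1/6)*sqrt(195) and -5/2 - (1/6)*sqrt(195); poles of order 2, moduli 5/2 - (1/6)*sqrt(195) and 5/2 + (1/6)*sqrt(195).
The radius of convergence is the smallest modulus among the singular points: 5/2 - (1/6)*sqrt(195).


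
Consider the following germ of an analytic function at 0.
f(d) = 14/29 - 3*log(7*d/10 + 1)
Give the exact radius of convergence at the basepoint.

The radius of convergence is 10/7.

Branch term (-3)*log(1 - d/(-10/7)): its argument vanishes at d = -10/7, a logarithmic branch point, modulus 10/7.
The radius of convergence is the smallest modulus among the singular points: 10/7.


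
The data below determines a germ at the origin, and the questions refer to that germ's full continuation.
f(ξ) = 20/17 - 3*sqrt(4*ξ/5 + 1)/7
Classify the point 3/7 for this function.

There is no denominator, hence no pole anywhere.
Branch term sqrt(1 - ξ/(-5/4)): argument at 3/7 is 47/35, nonzero, so 3/7 is not its branch point (a point on a principal cut is still regular for the continued germ).
So the germ continues analytically to 3/7.

The point is a regular point.


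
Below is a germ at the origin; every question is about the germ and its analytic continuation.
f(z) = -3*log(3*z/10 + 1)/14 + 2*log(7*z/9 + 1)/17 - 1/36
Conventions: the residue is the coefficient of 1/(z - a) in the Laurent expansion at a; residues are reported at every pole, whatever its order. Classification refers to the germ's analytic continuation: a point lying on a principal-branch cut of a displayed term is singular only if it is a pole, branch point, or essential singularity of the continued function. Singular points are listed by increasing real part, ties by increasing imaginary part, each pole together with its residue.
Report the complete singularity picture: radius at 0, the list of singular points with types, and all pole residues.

Radius of convergence at 0: 9/7.
At -10/3: a logarithmic branch point.
At -9/7: a logarithmic branch point.

Branch term (-3/14)*log(1 - z/(-10/3)): its argument vanishes at z = -10/3, a logarithmic branch point, modulus 10/3.
Branch term (2/17)*log(1 - z/(-9/7)): its argument vanishes at z = -9/7, a logarithmic branch point, modulus 9/7.
The radius of convergence is the smallest modulus among the singular points: 9/7.
List the singular points by increasing real part (a conjugate pair: the negative imaginary part first).


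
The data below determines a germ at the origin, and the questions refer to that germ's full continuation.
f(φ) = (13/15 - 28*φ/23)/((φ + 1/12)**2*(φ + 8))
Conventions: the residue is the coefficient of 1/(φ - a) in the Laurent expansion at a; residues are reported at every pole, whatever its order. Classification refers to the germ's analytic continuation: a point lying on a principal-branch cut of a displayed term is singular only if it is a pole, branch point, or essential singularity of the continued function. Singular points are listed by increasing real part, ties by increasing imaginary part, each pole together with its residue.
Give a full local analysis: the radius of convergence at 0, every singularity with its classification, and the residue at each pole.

Denominator factor (φ + 8): pole of order 1 at -8, modulus 8.
Denominator factor (φ + 1/12)^2: pole of order 2 at -1/12, modulus 1/12.
The radius of convergence is the smallest modulus among the singular points: 1/12.
At the order-1 pole -8 set g(φ) = (φ - (-8))*f(φ) = (13/15 - 28*φ/23)/(φ + 1/12)**2.
Simple pole: residue = g(a) at a = -8, which is 175632/1037875.
At the order-2 pole -1/12 set g(φ) = (φ - (-1/12))^2*f(φ) = (13/15 - 28*φ/23)/(φ + 8).
Order-2 pole: residue = g'(a); g'(-1/12) = -175632/1037875, so the residue is -175632/1037875.
List the singular points by increasing real part (a conjugate pair: the negative imaginary part first).

Radius of convergence at 0: 1/12.
At -8: a pole of order 1; residue 175632/1037875.
At -1/12: a pole of order 2; residue -175632/1037875.


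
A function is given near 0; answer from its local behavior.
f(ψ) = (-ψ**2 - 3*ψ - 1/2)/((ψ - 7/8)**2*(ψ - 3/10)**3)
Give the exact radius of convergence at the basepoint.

The radius of convergence is 3/10.

Denominator factor (ψ - 7/8)^2: pole of order 2 at 7/8, modulus 7/8.
Denominator factor (ψ - 3/10)^3: pole of order 3 at 3/10, modulus 3/10.
The radius of convergence is the smallest modulus among the singular points: 3/10.


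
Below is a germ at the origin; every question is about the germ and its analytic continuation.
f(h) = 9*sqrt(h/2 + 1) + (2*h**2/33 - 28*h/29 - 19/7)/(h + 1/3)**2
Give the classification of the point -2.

The point is an algebraic (square-root) branch point.

The term (9)*sqrt(1 - h/(-2)) has argument 1 - -2/(-2) = 0 at -2: a square-root (algebraic, two-sheeted) branch point; the remaining terms are analytic or single-valued there.


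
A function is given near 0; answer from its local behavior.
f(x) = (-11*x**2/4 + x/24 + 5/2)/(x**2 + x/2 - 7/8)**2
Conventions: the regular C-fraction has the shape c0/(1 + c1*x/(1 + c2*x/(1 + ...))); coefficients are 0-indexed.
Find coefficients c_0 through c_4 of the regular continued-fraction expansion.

Taylor coefficients (expand at 0): a_0 = 160/49, a_1 = 3896/1029, a_2 = 51376/7203, a_3 = 569984/50421, a_4 = 6241280/352947.
c0 = a_0 = 160/49. Peel one level at a time: if S = 1 + c*x/S' with S'(0) = 1, then c is the x-coefficient of S and S' = c*x/(S - 1).
S_1 = c0/f = 1 + (-487/420)*x + (-148151/176400)*x^2 + ...; c1 = -487/420.
S_2 = c1*x/(S_1 - 1) = 1 + (-148151/204540)*x + (6544308/11621281)*x^2 + ...; c2 = -148151/204540.
S_3 = c2*x/(S_2 - 1) = 1 + (392658480/505046759)*x + (10032972960/21948718801)*x^2 + ...; c3 = 392658480/505046759.
S_4 = c3*x/(S_3 - 1) = 1 + (-142510020086/242386443627)*x + ...; c4 = -142510020086/242386443627.

The regular C-fraction coefficients are [160/49, -487/420, -148151/204540, 392658480/505046759, -142510020086/242386443627].


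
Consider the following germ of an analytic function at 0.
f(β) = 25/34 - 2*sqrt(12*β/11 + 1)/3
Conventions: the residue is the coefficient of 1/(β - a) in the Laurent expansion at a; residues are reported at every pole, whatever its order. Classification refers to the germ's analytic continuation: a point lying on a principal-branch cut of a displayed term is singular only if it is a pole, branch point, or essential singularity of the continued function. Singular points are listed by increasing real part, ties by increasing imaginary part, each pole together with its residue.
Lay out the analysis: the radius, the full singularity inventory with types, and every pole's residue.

Radius of convergence at 0: 11/12.
At -11/12: an algebraic (square-root) branch point.

Branch term (-2/3)*sqrt(1 - β/(-11/12)): its argument vanishes at β = -11/12, a square-root branch point, modulus 11/12.
The radius of convergence is the smallest modulus among the singular points: 11/12.


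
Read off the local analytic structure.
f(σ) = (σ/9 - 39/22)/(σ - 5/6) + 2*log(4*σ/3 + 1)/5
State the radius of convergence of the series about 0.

Denominator factor (σ - 5/6): pole of order 1 at 5/6, modulus 5/6.
Branch term (2/5)*log(1 - σ/(-3/4)): its argument vanishes at σ = -3/4, a logarithmic branch point, modulus 3/4.
The radius of convergence is the smallest modulus among the singular points: 3/4.

The radius of convergence is 3/4.


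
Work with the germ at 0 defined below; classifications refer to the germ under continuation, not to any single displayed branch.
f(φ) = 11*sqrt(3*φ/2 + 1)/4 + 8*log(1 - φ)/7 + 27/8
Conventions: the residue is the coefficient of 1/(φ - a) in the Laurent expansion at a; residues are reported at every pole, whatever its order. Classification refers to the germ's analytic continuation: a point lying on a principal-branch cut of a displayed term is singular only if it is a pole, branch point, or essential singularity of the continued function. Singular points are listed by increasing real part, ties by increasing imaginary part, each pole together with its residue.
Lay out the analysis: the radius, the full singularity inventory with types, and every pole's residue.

Radius of convergence at 0: 2/3.
At -2/3: an algebraic (square-root) branch point.
At 1: a logarithmic branch point.

Branch term (8/7)*log(1 - φ/(1)): its argument vanishes at φ = 1, a logarithmic branch point, modulus 1.
Branch term (11/4)*sqrt(1 - φ/(-2/3)): its argument vanishes at φ = -2/3, a square-root branch point, modulus 2/3.
The radius of convergence is the smallest modulus among the singular points: 2/3.
List the singular points by increasing real part (a conjugate pair: the negative imaginary part first).


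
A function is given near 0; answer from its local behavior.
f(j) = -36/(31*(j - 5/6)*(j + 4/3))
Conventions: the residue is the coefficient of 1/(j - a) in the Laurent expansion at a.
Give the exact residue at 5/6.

At the order-1 pole 5/6 set g(j) = (j - (5/6))*f(j) = -36/(31*(j + 4/3)).
Simple pole: residue = g(a) at a = 5/6, which is -216/403.

The residue is -216/403.


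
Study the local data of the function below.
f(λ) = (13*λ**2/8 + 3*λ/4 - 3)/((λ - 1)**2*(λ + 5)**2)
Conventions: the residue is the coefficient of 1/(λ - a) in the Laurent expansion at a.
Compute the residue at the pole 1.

At the order-2 pole 1 set g(λ) = (λ - (1))^2*f(λ) = (13*λ**2/8 + 3*λ/4 - 3)/(λ + 5)**2.
Order-2 pole: residue = g'(a); g'(1) = 101/864, so the residue is 101/864.

The residue is 101/864.


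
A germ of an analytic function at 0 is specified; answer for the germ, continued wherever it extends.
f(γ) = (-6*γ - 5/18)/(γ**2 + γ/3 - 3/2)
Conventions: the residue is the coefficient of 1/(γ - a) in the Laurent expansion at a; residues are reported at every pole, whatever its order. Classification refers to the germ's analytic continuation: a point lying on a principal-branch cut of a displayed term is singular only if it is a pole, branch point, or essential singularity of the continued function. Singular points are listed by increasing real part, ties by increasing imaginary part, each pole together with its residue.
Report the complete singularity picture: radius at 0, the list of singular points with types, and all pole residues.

Radius of convergence at 0: -1/6 + (1/6)*sqrt(55).
At -1/6 - (1/6)*sqrt(55): a pole of order 1; residue -3 - (13/330)*sqrt(55).
At -1/6 + (1/6)*sqrt(55): a pole of order 1; residue -3 + (13/330)*sqrt(55).

Denominator factor (γ**2 + γ/3 - 3/2): discriminant 55/9, real irrational roots -1/6 + (1/6)*sqrt(55) and -1/6 - (1/6)*sqrt(55); poles of order 1, moduli -1/6 + (1/6)*sqrt(55) and 1/6 + (1/6)*sqrt(55).
The radius of convergence is the smallest modulus among the singular points: -1/6 + (1/6)*sqrt(55).
The factor γ**2 + γ/3 - 3/2 splits as (γ - a)(γ - a') with a = -1/6 - (1/6)*sqrt(55), a' = -1/6 + (1/6)*sqrt(55). At the order-1 pole a set g(γ) = (γ - a)*f(γ) = [-6*γ - 5/18] / (γ - a').
Simple pole: residue = g(a) at a = -1/6 - (1/6)*sqrt(55), which is -3 - (13/330)*sqrt(55).
The factor γ**2 + γ/3 - 3/2 splits as (γ - a)(γ - a') with a = -1/6 + (1/6)*sqrt(55), a' = -1/6 - (1/6)*sqrt(55). At the order-1 pole a set g(γ) = (γ - a)*f(γ) = [-6*γ - 5/18] / (γ - a').
Simple pole: residue = g(a) at a = -1/6 + (1/6)*sqrt(55), which is -3 + (13/330)*sqrt(55).
List the singular points by increasing real part (a conjugate pair: the negative imaginary part first).


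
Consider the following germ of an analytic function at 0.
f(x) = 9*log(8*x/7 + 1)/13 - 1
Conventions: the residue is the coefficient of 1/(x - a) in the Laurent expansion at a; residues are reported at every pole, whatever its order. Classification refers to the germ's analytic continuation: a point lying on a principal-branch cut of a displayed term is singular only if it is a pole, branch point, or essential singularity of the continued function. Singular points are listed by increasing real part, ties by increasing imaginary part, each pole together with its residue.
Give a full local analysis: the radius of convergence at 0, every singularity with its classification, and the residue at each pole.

Radius of convergence at 0: 7/8.
At -7/8: a logarithmic branch point.

Branch term (9/13)*log(1 - x/(-7/8)): its argument vanishes at x = -7/8, a logarithmic branch point, modulus 7/8.
The radius of convergence is the smallest modulus among the singular points: 7/8.


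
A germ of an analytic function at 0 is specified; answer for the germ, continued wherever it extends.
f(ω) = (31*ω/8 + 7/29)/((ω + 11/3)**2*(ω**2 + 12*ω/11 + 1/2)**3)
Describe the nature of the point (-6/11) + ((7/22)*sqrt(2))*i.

The denominator factor ω**2 + 12*ω/11 + 1/2 vanishes at (-6/11) + ((7/22)*sqrt(2))*i and appears to the power 3; the numerator there equals (-2389/1276) + ((217/176)*sqrt(2))*i, nonzero, and no other factor vanishes.
Hence a pole whose order is the multiplicity, 3.

The point is a pole of order 3.


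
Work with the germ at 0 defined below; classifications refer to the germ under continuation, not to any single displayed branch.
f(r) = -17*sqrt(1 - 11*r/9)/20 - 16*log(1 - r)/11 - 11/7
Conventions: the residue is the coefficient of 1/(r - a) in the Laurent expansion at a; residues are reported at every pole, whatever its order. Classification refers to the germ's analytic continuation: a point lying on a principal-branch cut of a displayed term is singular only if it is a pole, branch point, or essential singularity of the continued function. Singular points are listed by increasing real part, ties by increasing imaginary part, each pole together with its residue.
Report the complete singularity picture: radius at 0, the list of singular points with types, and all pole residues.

Branch term (-17/20)*sqrt(1 - r/(9/11)): its argument vanishes at r = 9/11, a square-root branch point, modulus 9/11.
Branch term (-16/11)*log(1 - r/(1)): its argument vanishes at r = 1, a logarithmic branch point, modulus 1.
The radius of convergence is the smallest modulus among the singular points: 9/11.
List the singular points by increasing real part (a conjugate pair: the negative imaginary part first).

Radius of convergence at 0: 9/11.
At 9/11: an algebraic (square-root) branch point.
At 1: a logarithmic branch point.


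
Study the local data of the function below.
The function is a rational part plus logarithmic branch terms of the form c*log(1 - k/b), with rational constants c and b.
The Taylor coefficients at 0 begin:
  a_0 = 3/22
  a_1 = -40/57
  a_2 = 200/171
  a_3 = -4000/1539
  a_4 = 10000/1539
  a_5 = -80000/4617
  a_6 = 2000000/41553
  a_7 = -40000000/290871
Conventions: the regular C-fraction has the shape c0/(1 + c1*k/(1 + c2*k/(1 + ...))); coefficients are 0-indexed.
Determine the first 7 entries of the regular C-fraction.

The regular C-fraction coefficients are [3/22, 880/171, -595/171, -95/357, 230/119, 238/621, 797/621].

Taylor coefficients (read off): a_0 = 3/22, a_1 = -40/57, a_2 = 200/171, a_3 = -4000/1539, a_4 = 10000/1539, a_5 = -80000/4617, a_6 = 2000000/41553.
c0 = a_0 = 3/22. Peel one level at a time: if S = 1 + c*k/S' with S'(0) = 1, then c is the k-coefficient of S and S' = c*k/(S - 1).
S_1 = c0/f = 1 + (880/171)*k + (523600/29241)*k^2 + ...; c1 = 880/171.
S_2 = c1*k/(S_1 - 1) = 1 + (-595/171)*k + (-25/27)*k^2 + ...; c2 = -595/171.
S_3 = c2*k/(S_2 - 1) = 1 + (-95/357)*k + (21850/42483)*k^2 + ...; c3 = -95/357.
S_4 = c3*k/(S_3 - 1) = 1 + (230/119)*k + (-20/27)*k^2 + ...; c4 = 230/119.
S_5 = c4*k/(S_4 - 1) = 1 + (238/621)*k + (-189686/385641)*k^2 + ...; c5 = 238/621.
S_6 = c5*k/(S_5 - 1) = 1 + (797/621)*k + ...; c6 = 797/621.


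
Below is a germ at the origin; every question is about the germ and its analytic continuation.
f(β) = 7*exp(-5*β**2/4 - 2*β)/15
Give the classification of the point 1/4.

The point is a regular point.

There is no denominator, hence no pole anywhere.
The factor exp(-5*β**2/4 - 2*β) is entire.
So the germ continues analytically to 1/4.


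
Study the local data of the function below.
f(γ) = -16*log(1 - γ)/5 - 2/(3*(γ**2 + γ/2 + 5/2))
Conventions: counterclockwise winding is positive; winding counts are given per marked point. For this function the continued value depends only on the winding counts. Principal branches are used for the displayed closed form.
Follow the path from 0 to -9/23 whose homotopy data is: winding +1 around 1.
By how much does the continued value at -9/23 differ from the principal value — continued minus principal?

The rational part is single-valued and drops out of the difference; each branch term changes only by its own monodromy.
(-16/5)*log(1 - γ/(1)): each positive loop around 1 adds 2*pi*i to the log, so winding +1 contributes (-16/5)*(1)*2*pi*i = -(32/5)*pi*i.
Summing the contributions at γ = -9/23 gives -(32/5)*pi*i.

Continued minus principal equals -(32/5)*pi*i.


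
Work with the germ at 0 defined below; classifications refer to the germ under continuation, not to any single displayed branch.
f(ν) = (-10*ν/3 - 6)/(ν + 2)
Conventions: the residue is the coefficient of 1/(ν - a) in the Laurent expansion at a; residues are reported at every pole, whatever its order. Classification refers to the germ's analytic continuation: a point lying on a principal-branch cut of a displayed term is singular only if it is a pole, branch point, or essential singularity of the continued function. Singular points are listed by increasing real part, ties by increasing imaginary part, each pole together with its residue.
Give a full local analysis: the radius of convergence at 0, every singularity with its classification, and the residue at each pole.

Radius of convergence at 0: 2.
At -2: a pole of order 1; residue 2/3.

Denominator factor (ν + 2): pole of order 1 at -2, modulus 2.
The radius of convergence is the smallest modulus among the singular points: 2.
At the order-1 pole -2 set g(ν) = (ν - (-2))*f(ν) = -10*ν/3 - 6.
Simple pole: residue = g(a) at a = -2, which is 2/3.


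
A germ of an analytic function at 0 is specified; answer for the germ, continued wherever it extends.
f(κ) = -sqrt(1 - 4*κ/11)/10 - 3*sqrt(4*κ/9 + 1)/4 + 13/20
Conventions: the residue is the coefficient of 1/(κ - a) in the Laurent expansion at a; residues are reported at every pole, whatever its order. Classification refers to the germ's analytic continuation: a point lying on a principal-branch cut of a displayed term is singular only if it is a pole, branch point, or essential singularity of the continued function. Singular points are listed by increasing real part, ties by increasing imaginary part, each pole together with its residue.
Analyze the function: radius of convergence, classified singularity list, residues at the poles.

Branch term (-3/4)*sqrt(1 - κ/(-9/4)): its argument vanishes at κ = -9/4, a square-root branch point, modulus 9/4.
Branch term (-1/10)*sqrt(1 - κ/(11/4)): its argument vanishes at κ = 11/4, a square-root branch point, modulus 11/4.
The radius of convergence is the smallest modulus among the singular points: 9/4.
List the singular points by increasing real part (a conjugate pair: the negative imaginary part first).

Radius of convergence at 0: 9/4.
At -9/4: an algebraic (square-root) branch point.
At 11/4: an algebraic (square-root) branch point.


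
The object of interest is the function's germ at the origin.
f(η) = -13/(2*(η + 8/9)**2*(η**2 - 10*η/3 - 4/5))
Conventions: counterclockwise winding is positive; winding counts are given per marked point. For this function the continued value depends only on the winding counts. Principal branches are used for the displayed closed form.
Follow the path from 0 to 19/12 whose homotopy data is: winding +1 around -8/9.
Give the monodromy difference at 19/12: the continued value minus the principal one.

Continued minus principal equals 0.

The function is rational, hence single-valued: continuing it around any pole returns the same value, so the difference is 0.


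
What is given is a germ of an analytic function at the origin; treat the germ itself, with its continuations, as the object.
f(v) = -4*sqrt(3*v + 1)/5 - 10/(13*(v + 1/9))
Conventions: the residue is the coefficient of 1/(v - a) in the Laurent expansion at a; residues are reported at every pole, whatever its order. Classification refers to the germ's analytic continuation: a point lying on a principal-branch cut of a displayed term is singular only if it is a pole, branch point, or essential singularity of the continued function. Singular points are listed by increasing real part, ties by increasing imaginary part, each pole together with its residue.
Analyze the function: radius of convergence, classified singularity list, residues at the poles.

Denominator factor (v + 1/9): pole of order 1 at -1/9, modulus 1/9.
Branch term (-4/5)*sqrt(1 - v/(-1/3)): its argument vanishes at v = -1/3, a square-root branch point, modulus 1/3.
The radius of convergence is the smallest modulus among the singular points: 1/9.
The branch term is analytic at -1/9 and contributes nothing to the residue; only the rational part matters.
At the order-1 pole -1/9 set g(v) = (v - (-1/9))*(rational part) = -10/13.
Simple pole: residue = g(a) at a = -1/9, which is -10/13.
List the singular points by increasing real part (a conjugate pair: the negative imaginary part first).

Radius of convergence at 0: 1/9.
At -1/3: an algebraic (square-root) branch point.
At -1/9: a pole of order 1; residue -10/13.


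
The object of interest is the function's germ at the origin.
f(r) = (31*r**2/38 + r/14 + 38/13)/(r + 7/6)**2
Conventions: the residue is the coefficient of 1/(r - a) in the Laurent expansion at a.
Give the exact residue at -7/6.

The residue is -731/399.

At the order-2 pole -7/6 set g(r) = (r - (-7/6))^2*f(r) = 31*r**2/38 + r/14 + 38/13.
Order-2 pole: residue = g'(a); g'(-7/6) = -731/399, so the residue is -731/399.


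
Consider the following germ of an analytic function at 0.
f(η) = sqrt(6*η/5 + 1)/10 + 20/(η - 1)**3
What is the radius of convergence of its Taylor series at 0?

Denominator factor (η - 1)^3: pole of order 3 at 1, modulus 1.
Branch term (1/10)*sqrt(1 - η/(-5/6)): its argument vanishes at η = -5/6, a square-root branch point, modulus 5/6.
The radius of convergence is the smallest modulus among the singular points: 5/6.

The radius of convergence is 5/6.


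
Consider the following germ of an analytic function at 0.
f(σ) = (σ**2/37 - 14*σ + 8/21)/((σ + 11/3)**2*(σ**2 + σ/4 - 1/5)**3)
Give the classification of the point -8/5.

The point is a regular point.

Denominator factors: σ**2 + σ/4 - 1/5 = 49/25 at σ = -8/5; σ + 11/3 = 31/15 at σ = -8/5 — none vanishes.
So the germ continues analytically to -8/5.


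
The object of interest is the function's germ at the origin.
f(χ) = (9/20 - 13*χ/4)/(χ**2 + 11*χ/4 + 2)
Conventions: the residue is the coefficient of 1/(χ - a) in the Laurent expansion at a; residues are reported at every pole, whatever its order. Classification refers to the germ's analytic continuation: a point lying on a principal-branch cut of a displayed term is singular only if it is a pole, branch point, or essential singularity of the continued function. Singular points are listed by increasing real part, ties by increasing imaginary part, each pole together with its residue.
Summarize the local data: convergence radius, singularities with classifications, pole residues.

Radius of convergence at 0: sqrt(2).
At (-11/8) - ((1/8)*sqrt(7))*i: a pole of order 1; residue (-13/8) + ((787/280)*sqrt(7))*i.
At (-11/8) + ((1/8)*sqrt(7))*i: a pole of order 1; residue (-13/8) - ((787/280)*sqrt(7))*i.

Denominator factor (χ**2 + 11*χ/4 + 2): discriminant -7/16, complex-conjugate roots (-11/8) + ((1/8)*sqrt(7))*i and (-11/8) - ((1/8)*sqrt(7))*i; poles of order 1, moduli sqrt(2) and sqrt(2).
The radius of convergence is the smallest modulus among the singular points: sqrt(2).
The factor χ**2 + 11*χ/4 + 2 splits as (χ - a)(χ - a') with a = (-11/8) - ((1/8)*sqrt(7))*i, a' = (-11/8) + ((1/8)*sqrt(7))*i. At the order-1 pole a set g(χ) = (χ - a)*f(χ) = [9/20 - 13*χ/4] / (χ - a').
Simple pole: residue = g(a) at a = (-11/8) - ((1/8)*sqrt(7))*i, which is (-13/8) + ((787/280)*sqrt(7))*i.
The factor χ**2 + 11*χ/4 + 2 splits as (χ - a)(χ - a') with a = (-11/8) + ((1/8)*sqrt(7))*i, a' = (-11/8) - ((1/8)*sqrt(7))*i. At the order-1 pole a set g(χ) = (χ - a)*f(χ) = [9/20 - 13*χ/4] / (χ - a').
Simple pole: residue = g(a) at a = (-11/8) + ((1/8)*sqrt(7))*i, which is (-13/8) - ((787/280)*sqrt(7))*i.
List the singular points by increasing real part (a conjugate pair: the negative imaginary part first).


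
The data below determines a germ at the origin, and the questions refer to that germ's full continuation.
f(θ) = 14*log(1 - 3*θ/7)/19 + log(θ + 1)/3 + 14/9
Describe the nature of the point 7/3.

The point is a logarithmic branch point.

The term (14/19)*log(1 - θ/(7/3)) has argument 1 - 7/3/(7/3) = 0 at 7/3: a logarithmic (infinitely-sheeted) branch point; the remaining terms are analytic or single-valued there.


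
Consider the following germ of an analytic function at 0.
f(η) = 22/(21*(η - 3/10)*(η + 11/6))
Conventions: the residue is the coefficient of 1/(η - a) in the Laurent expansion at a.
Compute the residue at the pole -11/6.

At the order-1 pole -11/6 set g(η) = (η - (-11/6))*f(η) = 22/(21*(η - 3/10)).
Simple pole: residue = g(a) at a = -11/6, which is -55/112.

The residue is -55/112.


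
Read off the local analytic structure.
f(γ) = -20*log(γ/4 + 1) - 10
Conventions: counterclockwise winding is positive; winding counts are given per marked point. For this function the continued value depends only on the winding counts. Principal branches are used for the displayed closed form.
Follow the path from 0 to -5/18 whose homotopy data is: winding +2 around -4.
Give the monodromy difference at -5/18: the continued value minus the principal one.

Continued minus principal equals -(80)*pi*i.

The rational part is single-valued and drops out of the difference; each branch term changes only by its own monodromy.
(-20)*log(1 - γ/(-4)): each positive loop around -4 adds 2*pi*i to the log, so winding +2 contributes (-20)*(2)*2*pi*i = -(80)*pi*i.
Summing the contributions at γ = -5/18 gives -(80)*pi*i.


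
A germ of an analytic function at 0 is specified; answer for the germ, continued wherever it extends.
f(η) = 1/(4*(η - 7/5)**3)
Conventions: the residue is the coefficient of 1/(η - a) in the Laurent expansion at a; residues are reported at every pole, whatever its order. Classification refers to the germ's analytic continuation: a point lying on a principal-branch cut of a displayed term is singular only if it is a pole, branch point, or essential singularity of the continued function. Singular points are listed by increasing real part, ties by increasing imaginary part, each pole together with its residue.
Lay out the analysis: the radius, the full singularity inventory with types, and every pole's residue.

Radius of convergence at 0: 7/5.
At 7/5: a pole of order 3; residue 0.

Denominator factor (η - 7/5)^3: pole of order 3 at 7/5, modulus 7/5.
The radius of convergence is the smallest modulus among the singular points: 7/5.
At the order-3 pole 7/5 set g(η) = (η - (7/5))^3*f(η) = 1/4.
Order-3 pole: residue = g''(a)/2; g''(7/5) = 0, so the residue is 0.


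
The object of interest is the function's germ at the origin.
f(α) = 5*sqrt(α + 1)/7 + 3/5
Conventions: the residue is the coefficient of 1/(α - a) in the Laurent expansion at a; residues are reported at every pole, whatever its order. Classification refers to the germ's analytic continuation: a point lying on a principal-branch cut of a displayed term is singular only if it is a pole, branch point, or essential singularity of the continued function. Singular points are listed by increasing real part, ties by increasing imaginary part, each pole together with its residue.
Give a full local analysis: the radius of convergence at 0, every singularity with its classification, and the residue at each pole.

Branch term (5/7)*sqrt(1 - α/(-1)): its argument vanishes at α = -1, a square-root branch point, modulus 1.
The radius of convergence is the smallest modulus among the singular points: 1.

Radius of convergence at 0: 1.
At -1: an algebraic (square-root) branch point.


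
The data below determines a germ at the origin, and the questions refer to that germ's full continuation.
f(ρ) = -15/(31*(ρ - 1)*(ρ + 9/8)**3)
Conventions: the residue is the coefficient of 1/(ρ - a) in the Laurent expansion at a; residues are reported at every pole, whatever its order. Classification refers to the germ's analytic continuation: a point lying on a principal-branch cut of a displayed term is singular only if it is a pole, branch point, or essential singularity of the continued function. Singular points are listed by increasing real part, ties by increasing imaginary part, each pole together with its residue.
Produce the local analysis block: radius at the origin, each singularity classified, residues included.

Denominator factor (ρ - 1): pole of order 1 at 1, modulus 1.
Denominator factor (ρ + 9/8)^3: pole of order 3 at -9/8, modulus 9/8.
The radius of convergence is the smallest modulus among the singular points: 1.
At the order-3 pole -9/8 set g(ρ) = (ρ - (-9/8))^3*f(ρ) = -15/(31*(ρ - 1)).
Order-3 pole: residue = g''(a)/2; g''(-9/8) = 15360/152303, so the residue is 7680/152303.
At the order-1 pole 1 set g(ρ) = (ρ - (1))*f(ρ) = -15/(31*(ρ + 9/8)**3).
Simple pole: residue = g(a) at a = 1, which is -7680/152303.
List the singular points by increasing real part (a conjugate pair: the negative imaginary part first).

Radius of convergence at 0: 1.
At -9/8: a pole of order 3; residue 7680/152303.
At 1: a pole of order 1; residue -7680/152303.


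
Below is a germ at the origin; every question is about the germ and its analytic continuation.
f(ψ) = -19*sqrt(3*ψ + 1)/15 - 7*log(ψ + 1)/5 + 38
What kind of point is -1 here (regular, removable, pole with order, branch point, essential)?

The term (-7/5)*log(1 - ψ/(-1)) has argument 1 - -1/(-1) = 0 at -1: a logarithmic (infinitely-sheeted) branch point; the remaining terms are analytic or single-valued there.

The point is a logarithmic branch point.


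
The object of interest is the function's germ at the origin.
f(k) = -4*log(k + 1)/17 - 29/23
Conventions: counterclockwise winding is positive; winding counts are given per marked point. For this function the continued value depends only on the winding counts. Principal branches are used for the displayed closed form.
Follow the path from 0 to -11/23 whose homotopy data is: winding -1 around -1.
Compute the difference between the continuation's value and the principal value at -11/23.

Continued minus principal equals (8/17)*pi*i.

The rational part is single-valued and drops out of the difference; each branch term changes only by its own monodromy.
(-4/17)*log(1 - k/(-1)): each positive loop around -1 adds 2*pi*i to the log, so winding -1 contributes (-4/17)*(-1)*2*pi*i = (8/17)*pi*i.
Summing the contributions at k = -11/23 gives (8/17)*pi*i.


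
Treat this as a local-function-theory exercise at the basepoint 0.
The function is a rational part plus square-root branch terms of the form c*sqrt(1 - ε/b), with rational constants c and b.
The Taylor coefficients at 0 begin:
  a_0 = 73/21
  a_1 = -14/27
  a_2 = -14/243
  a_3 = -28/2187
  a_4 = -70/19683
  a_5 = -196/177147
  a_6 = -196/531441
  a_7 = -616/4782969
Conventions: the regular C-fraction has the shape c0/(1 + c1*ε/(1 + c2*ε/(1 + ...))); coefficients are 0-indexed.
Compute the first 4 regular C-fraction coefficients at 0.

The regular C-fraction coefficients are [73/21, 98/657, -19/73, -73/1539].

Taylor coefficients (read off): a_0 = 73/21, a_1 = -14/27, a_2 = -14/243, a_3 = -28/2187.
c0 = a_0 = 73/21. Peel one level at a time: if S = 1 + c*ε/S' with S'(0) = 1, then c is the ε-coefficient of S and S' = c*ε/(S - 1).
S_1 = c0/f = 1 + (98/657)*ε + (1862/47961)*ε^2 + ...; c1 = 98/657.
S_2 = c1*ε/(S_1 - 1) = 1 + (-19/73)*ε + (-1/81)*ε^2 + ...; c2 = -19/73.
S_3 = c2*ε/(S_2 - 1) = 1 + (-73/1539)*ε + ...; c3 = -73/1539.
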